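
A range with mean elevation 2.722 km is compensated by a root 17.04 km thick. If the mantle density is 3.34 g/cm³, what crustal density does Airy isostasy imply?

ρ_c h = (ρ_m − ρ_c) r → ρ_c (h + r) = ρ_m r → ρ_c = ρ_m r / (h + r).
ρ_c = 3.34 × 17.04 km / (2.722 km + 17.04 km) = 2.88 g/cm³.

2.88 g/cm³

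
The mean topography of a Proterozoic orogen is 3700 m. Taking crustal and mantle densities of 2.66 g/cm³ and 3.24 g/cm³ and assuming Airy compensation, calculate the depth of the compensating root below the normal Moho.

17000 m

Equating mass per unit area of the two columns: the weight of the topography is balanced by the buoyancy of the root, ρ_c h = (ρ_m − ρ_c) r.
r = h · ρ_c / (ρ_m − ρ_c) = 3700 m × 2.66 / (3.24 − 2.66) = 17000 m.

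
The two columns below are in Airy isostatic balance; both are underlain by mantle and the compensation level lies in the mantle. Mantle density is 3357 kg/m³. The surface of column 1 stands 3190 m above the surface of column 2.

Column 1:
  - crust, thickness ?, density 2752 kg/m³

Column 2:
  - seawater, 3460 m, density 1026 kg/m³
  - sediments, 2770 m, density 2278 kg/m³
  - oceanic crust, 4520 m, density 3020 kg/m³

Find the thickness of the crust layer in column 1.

Take the compensation level at the base of the deeper column (depth z_c below the surface of column 1) and equate Σ ρ_i t_i down to z_c; mantle fills any gap and the z_c terms cancel.
Column 1: x×2752 + (z_c − 0 − x)×3357
Column 2: 3190×0 + 3460×1026 + 2770×2278 + 4520×3020 + (z_c − 3190 − 10750)×3357
The z_c×3357 term appears on both sides and cancels. Collect the known terms of each column as K = Σ(ρt)_known − 3357 × (depth of known layers): K_1 = 0 − 3357×0 = 0; K_2 = 23510420 − 3357×(3190 + 10750) = −23286160.
Balance: K_1 − x×(3357 − 2752) = K_2, so x = (K_1 − K_2)/(3357 − 2752) = 23286200/605 = 38500 m.

38500 m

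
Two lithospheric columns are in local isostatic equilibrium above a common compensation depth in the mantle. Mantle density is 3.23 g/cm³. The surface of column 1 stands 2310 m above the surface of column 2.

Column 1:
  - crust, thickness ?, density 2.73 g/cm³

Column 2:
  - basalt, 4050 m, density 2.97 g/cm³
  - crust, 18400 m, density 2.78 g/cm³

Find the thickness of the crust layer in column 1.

33600 m

Take the compensation level at the base of the deeper column (depth z_c below the surface of column 1) and equate Σ ρ_i t_i down to z_c; mantle fills any gap and the z_c terms cancel.
Column 1: x×2.73 + (z_c − 0 − x)×3.23
Column 2: 2310×0 + 4050×2.97 + 18400×2.78 + (z_c − 2310 − 22450)×3.23
The z_c×3.23 term appears on both sides and cancels. Collect the known terms of each column as K = Σ(ρt)_known − 3.23 × (depth of known layers): K_1 = 0 − 3.23×0 = 0; K_2 = 63180.5 − 3.23×(2310 + 22450) = −16794.3.
Balance: K_1 − x×(3.23 − 2.73) = K_2, so x = (K_1 − K_2)/(3.23 − 2.73) = 16794.3/0.5 = 33600 m.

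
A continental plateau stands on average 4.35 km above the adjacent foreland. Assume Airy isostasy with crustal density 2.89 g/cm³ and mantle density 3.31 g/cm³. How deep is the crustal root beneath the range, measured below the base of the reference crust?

29.9 km

Equating mass per unit area of the two columns: the weight of the topography is balanced by the buoyancy of the root, ρ_c h = (ρ_m − ρ_c) r.
r = h · ρ_c / (ρ_m − ρ_c) = 4.35 km × 2.89 / (3.31 − 2.89) = 29.9 km.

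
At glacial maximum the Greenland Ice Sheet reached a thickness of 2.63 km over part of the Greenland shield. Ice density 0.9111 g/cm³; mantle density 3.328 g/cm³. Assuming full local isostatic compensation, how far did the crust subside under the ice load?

0.72 km

In Airy isostatic equilibrium: the ice load ρ_ice t is balanced by mantle displaced below, ρ_m s.
s = t ρ_ice / ρ_m = 2.63 km × 0.9111/3.328 = 0.72 km.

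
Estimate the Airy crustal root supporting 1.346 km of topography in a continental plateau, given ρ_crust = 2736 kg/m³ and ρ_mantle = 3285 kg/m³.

6.71 km

Isostatic balance requires: the weight of the topography is balanced by the buoyancy of the root, ρ_c h = (ρ_m − ρ_c) r.
r = h · ρ_c / (ρ_m − ρ_c) = 1.346 km × 2736 / (3285 − 2736) = 6.71 km.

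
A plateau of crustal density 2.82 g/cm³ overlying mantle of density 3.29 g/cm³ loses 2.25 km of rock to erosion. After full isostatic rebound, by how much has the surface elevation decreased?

Rebound u = e ρ_c/ρ_m = 2.25 km × 2.82/3.29 = 1.929 km.
Net surface drop = e − u = 2.25 km − 1.929 km = e (ρ_m − ρ_c)/ρ_m = 0.321 km.

0.321 km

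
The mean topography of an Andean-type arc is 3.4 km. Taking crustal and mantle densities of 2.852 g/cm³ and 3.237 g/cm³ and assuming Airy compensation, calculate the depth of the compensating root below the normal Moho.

Balancing pressure at the compensation depth: the weight of the topography is balanced by the buoyancy of the root, ρ_c h = (ρ_m − ρ_c) r.
r = h · ρ_c / (ρ_m − ρ_c) = 3.4 km × 2.852 / (3.237 − 2.852) = 25.2 km.

25.2 km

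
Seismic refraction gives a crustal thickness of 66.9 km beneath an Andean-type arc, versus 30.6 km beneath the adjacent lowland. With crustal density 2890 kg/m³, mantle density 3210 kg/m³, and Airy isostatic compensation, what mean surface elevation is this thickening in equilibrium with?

Excess crust Δ = 66.9 km − 30.6 km = 36.3 km, split between elevation h and root r with h + r = Δ.
Airy balance ρ_c h = (ρ_m − ρ_c) r gives r = h ρ_c/(ρ_m − ρ_c), so h (1 + ρ_c/(ρ_m − ρ_c)) = Δ, i.e. h = Δ (ρ_m − ρ_c)/ρ_m.
h = 36.3 km × 320/3210 = 3.62 km.

3.62 km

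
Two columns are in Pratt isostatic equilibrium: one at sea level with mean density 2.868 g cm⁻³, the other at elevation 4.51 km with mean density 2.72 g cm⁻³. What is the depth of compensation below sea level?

ρ_ref D = ρ (D + h) → D (ρ_ref − ρ) = ρ h.
D = ρ h/(ρ_ref − ρ) = 2.72 × 4.51 km/(2.868 − 2.72) = 82.9 km.

82.9 km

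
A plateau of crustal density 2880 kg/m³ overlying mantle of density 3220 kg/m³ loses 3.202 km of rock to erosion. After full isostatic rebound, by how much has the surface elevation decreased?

Rebound u = e ρ_c/ρ_m = 3.202 km × 2880/3220 = 2.864 km.
Net surface drop = e − u = 3.202 km − 2.864 km = e (ρ_m − ρ_c)/ρ_m = 0.338 km.

0.338 km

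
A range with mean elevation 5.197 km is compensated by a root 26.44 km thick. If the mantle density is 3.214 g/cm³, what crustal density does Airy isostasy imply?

ρ_c h = (ρ_m − ρ_c) r → ρ_c (h + r) = ρ_m r → ρ_c = ρ_m r / (h + r).
ρ_c = 3.214 × 26.44 km / (5.197 km + 26.44 km) = 2.69 g/cm³.

2.69 g/cm³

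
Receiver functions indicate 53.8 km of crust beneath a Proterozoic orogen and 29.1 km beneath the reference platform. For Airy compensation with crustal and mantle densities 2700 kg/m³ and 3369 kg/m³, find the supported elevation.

Excess crust Δ = 53.8 km − 29.1 km = 24.7 km, split between elevation h and root r with h + r = Δ.
Airy balance ρ_c h = (ρ_m − ρ_c) r gives r = h ρ_c/(ρ_m − ρ_c), so h (1 + ρ_c/(ρ_m − ρ_c)) = Δ, i.e. h = Δ (ρ_m − ρ_c)/ρ_m.
h = 24.7 km × 669/3369 = 4.9 km.

4.9 km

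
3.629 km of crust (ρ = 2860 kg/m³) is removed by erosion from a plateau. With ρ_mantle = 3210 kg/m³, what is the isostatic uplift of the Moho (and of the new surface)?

Unloading: uplift u = e ρ_c/ρ_m = 3.629 km × 2860/3210 = 3.23 km.

3.23 km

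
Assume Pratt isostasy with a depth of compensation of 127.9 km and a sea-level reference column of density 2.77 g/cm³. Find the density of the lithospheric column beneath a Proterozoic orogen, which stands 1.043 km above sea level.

2.75 g/cm³

Pratt balance: ρ_ref D = ρ (D + h).
ρ = ρ_ref D/(D + h) = 2.77 × 127.9 km/(127.9 km + 1.043 km) = 2.75 g/cm³.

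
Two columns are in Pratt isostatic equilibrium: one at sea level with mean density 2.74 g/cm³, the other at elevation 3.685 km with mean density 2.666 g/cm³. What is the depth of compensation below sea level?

ρ_ref D = ρ (D + h) → D (ρ_ref − ρ) = ρ h.
D = ρ h/(ρ_ref − ρ) = 2.666 × 3.685 km/(2.74 − 2.666) = 133 km.

133 km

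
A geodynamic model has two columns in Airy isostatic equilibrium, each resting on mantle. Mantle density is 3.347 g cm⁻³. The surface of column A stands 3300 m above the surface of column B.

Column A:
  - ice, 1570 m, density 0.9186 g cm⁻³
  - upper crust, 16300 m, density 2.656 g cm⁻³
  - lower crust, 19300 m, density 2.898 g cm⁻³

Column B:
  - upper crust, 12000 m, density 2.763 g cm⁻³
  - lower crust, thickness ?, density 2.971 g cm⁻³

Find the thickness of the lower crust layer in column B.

Take the compensation level at the base of the deeper column (depth z_c below the surface of column A) and equate Σ ρ_i t_i down to z_c; mantle fills any gap and the z_c terms cancel.
Column A: 1570×0.9186 + 16300×2.656 + 19300×2.898 + (z_c − 37170)×3.347
Column B: 3300×0 + 12000×2.763 + x×2.971 + (z_c − 3300 − 12000 − x)×3.347
The z_c×3.347 term appears on both sides and cancels. Collect the known terms of each column as K = Σ(ρt)_known − 3.347 × (depth of known layers): K_A = 100666.402 − 3.347×37170 = −23741.588; K_B = 33156 − 3.347×(3300 + 12000) = −18053.1.
Balance: K_A = K_B − x×(3.347 − 2.971), so x = (K_B − K_A)/(3.347 − 2.971) = 5688.49/0.376 = 15100 m.

15100 m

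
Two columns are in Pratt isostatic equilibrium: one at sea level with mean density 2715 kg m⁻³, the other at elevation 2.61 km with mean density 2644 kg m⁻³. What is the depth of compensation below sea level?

ρ_ref D = ρ (D + h) → D (ρ_ref − ρ) = ρ h.
D = ρ h/(ρ_ref − ρ) = 2644 × 2.61 km/(2715 − 2644) = 97.2 km.

97.2 km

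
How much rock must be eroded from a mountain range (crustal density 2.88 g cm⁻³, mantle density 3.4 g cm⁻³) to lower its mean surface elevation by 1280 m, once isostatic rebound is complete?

Net drop Δ = e − u = e − e ρ_c/ρ_m = e (ρ_m − ρ_c)/ρ_m.
e = Δ ρ_m/(ρ_m − ρ_c) = 1280 m × 3.4/0.52 = 8370 m.

8370 m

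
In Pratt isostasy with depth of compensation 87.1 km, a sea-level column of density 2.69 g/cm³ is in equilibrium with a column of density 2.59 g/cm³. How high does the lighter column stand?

ρ_ref D = ρ (D + h) → h = D (ρ_ref − ρ)/ρ.
h = 87.1 km × (2.69 − 2.59)/2.59 = 3.36 km.

3.36 km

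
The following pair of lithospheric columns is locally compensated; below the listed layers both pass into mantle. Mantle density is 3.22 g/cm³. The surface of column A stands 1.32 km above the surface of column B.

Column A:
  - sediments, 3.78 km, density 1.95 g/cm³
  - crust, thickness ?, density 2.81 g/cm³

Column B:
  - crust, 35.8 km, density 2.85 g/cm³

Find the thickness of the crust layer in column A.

Take the compensation level at the base of the deeper column (depth z_c below the surface of column A) and equate Σ ρ_i t_i down to z_c; mantle fills any gap and the z_c terms cancel.
Column A: 3.78×1.95 + x×2.81 + (z_c − 3.78 − x)×3.22
Column B: 1.32×0 + 35.8×2.85 + (z_c − 1.32 − 35.8)×3.22
The z_c×3.22 term appears on both sides and cancels. Collect the known terms of each column as K = Σ(ρt)_known − 3.22 × (depth of known layers): K_A = 7.371 − 3.22×3.78 = −4.8006; K_B = 102.03 − 3.22×(1.32 + 35.8) = −17.4964.
Balance: K_A − x×(3.22 − 2.81) = K_B, so x = (K_A − K_B)/(3.22 − 2.81) = 12.6958/0.41 = 31 km.

31 km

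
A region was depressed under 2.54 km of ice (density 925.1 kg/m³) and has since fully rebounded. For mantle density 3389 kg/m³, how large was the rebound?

0.693 km

Removing the load lets mantle flow back in; uplift u satisfies ρ_ice t = ρ_m u.
u = t ρ_ice/ρ_m = 2.54 km × 925.1/3389 = 0.693 km.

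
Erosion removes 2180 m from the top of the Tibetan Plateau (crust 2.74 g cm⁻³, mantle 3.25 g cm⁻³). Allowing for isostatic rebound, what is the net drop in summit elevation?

Rebound u = e ρ_c/ρ_m = 2180 m × 2.74/3.25 = 1838 m.
Net surface drop = e − u = 2180 m − 1838 m = e (ρ_m − ρ_c)/ρ_m = 342 m.

342 m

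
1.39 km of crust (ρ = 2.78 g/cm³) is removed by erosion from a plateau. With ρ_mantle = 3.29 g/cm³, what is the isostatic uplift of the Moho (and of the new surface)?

1.17 km

Unloading: uplift u = e ρ_c/ρ_m = 1.39 km × 2.78/3.29 = 1.17 km.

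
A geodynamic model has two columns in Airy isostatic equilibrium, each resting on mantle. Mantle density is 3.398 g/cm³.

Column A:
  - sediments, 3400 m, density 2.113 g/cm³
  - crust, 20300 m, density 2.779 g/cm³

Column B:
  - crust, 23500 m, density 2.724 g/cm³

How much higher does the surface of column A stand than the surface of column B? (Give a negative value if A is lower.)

322 m

For any compensation level in the mantle, the mantle terms cancel and isostasy reduces to e = (Σt_A − Σt_B) − (Σ(ρt)_A − Σ(ρt)_B) / ρ_m.
Σt_A = 23700 m; Σt_B = 23500 m; Σ(ρt)_A = 63597.9; Σ(ρt)_B = 64014 (in m·g/cm³).
e = (23700 − 23500) − (63597.9 − 64014) / 3.398 = 322 m.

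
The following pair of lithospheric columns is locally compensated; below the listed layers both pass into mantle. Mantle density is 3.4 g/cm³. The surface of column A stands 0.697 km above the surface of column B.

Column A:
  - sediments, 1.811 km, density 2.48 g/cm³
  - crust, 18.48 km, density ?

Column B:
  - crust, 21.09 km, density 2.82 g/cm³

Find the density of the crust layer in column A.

Take the compensation level at the base of the deeper column (depth z_c below the surface of column A) and equate Σ ρ_i t_i down to z_c; mantle fills any gap and the z_c terms cancel.
Column A: 1.811×2.48 + 18.48×ρ + (z_c − 20.291)×3.4
Column B: 0.697×0 + 21.09×2.82 + (z_c − 0.697 − 21.09)×3.4
The z_c×3.4 term appears on both sides and cancels. Collect the known terms of each column as K = Σ(ρt)_known − 3.4 × (depth of known layers): K_A = 4.49128 − 3.4×20.291 = −64.49812; K_B = 59.4738 − 3.4×(0.697 + 21.09) = −14.602.
Balance: K_A + 18.48×ρ = K_B, so ρ = (K_B − K_A)/18.48 = 49.8961/18.48 = 2.7 g/cm³.

2.7 g/cm³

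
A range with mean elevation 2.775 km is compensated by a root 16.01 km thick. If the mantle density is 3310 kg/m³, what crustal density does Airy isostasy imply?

2820 kg/m³

ρ_c h = (ρ_m − ρ_c) r → ρ_c (h + r) = ρ_m r → ρ_c = ρ_m r / (h + r).
ρ_c = 3310 × 16.01 km / (2.775 km + 16.01 km) = 2820 kg/m³.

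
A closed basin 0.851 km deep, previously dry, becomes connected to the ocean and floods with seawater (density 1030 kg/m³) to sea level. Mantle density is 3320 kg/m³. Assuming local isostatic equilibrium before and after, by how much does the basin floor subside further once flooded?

After flooding the water column is d + s deep. Its weight must equal the weight of mantle displaced by the extra subsidence s: (d + s) ρ_w = s ρ_m.
s = d ρ_w / (ρ_m − ρ_w) = 0.851 km × 1030/(3320 − 1030) = 0.383 km.

0.383 km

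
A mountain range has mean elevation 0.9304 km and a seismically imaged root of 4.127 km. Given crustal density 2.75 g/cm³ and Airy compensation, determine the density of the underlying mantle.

Airy balance: ρ_c h = (ρ_m − ρ_c) r → ρ_m = ρ_c (1 + h/r).
ρ_m = 2.75 × (1 + 0.9304 km/4.127 km) = 3.37 g/cm³.

3.37 g/cm³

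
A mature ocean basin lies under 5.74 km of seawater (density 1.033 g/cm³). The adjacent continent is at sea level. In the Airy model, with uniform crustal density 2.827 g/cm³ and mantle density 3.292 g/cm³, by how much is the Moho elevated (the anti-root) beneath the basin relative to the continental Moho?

By Archimedes' principle applied to the lithosphere: replacing crust with seawater at the top is compensated by replacing crust with mantle at the base: d (ρ_c − ρ_w) = a (ρ_m − ρ_c).
a = d (ρ_c − ρ_w)/(ρ_m − ρ_c) = 5.74 km × 1.794/0.465 = 22.1 km.

22.1 km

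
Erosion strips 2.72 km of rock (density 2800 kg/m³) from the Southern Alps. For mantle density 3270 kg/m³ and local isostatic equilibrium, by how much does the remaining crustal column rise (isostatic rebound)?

Unloading: uplift u = e ρ_c/ρ_m = 2.72 km × 2800/3270 = 2.33 km.

2.33 km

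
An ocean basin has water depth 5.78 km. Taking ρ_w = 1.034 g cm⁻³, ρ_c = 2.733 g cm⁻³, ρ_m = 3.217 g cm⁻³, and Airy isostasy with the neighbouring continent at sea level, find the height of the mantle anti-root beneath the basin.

20.3 km

Isostatic balance requires: replacing crust with seawater at the top is compensated by replacing crust with mantle at the base: d (ρ_c − ρ_w) = a (ρ_m − ρ_c).
a = d (ρ_c − ρ_w)/(ρ_m − ρ_c) = 5.78 km × 1.699/0.484 = 20.3 km.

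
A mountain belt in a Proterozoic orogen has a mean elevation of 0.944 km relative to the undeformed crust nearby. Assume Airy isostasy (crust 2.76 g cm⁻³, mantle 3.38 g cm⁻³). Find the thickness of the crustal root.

Isostatic balance requires: the weight of the topography is balanced by the buoyancy of the root, ρ_c h = (ρ_m − ρ_c) r.
r = h · ρ_c / (ρ_m − ρ_c) = 0.944 km × 2.76 / (3.38 − 2.76) = 4.2 km.

4.2 km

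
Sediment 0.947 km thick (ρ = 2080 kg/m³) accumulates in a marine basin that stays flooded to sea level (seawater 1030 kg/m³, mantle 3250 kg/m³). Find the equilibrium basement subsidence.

Submarine loading: the sediment displaces seawater, and the subsidence is in turn flooded, so s (ρ_m − ρ_w) = t (ρ_sed − ρ_w).
s = 0.947 km × (2080 − 1030) / (3250 − 1030) = 0.448 km.

0.448 km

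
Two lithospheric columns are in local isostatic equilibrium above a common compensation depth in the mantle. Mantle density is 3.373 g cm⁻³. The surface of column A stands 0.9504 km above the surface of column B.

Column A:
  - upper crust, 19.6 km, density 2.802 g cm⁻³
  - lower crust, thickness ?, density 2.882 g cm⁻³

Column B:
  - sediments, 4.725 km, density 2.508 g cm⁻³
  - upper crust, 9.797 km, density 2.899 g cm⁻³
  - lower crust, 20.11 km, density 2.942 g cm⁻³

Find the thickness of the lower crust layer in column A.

Take the compensation level at the base of the deeper column (depth z_c below the surface of column A) and equate Σ ρ_i t_i down to z_c; mantle fills any gap and the z_c terms cancel.
Column A: 19.6×2.802 + x×2.882 + (z_c − 19.6 − x)×3.373
Column B: 0.9504×0 + 4.725×2.508 + 9.797×2.899 + 20.11×2.942 + (z_c − 0.9504 − 34.632)×3.373
The z_c×3.373 term appears on both sides and cancels. Collect the known terms of each column as K = Σ(ρt)_known − 3.373 × (depth of known layers): K_A = 54.9192 − 3.373×19.6 = −11.1916; K_B = 99.415423 − 3.373×(0.9504 + 34.632) = −20.6040122.
Balance: K_A − x×(3.373 − 2.882) = K_B, so x = (K_A − K_B)/(3.373 − 2.882) = 9.41241/0.491 = 19.2 km.

19.2 km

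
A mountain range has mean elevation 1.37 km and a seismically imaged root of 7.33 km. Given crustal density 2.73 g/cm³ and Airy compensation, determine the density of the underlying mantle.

3.24 g/cm³

Airy balance: ρ_c h = (ρ_m − ρ_c) r → ρ_m = ρ_c (1 + h/r).
ρ_m = 2.73 × (1 + 1.37 km/7.33 km) = 3.24 g/cm³.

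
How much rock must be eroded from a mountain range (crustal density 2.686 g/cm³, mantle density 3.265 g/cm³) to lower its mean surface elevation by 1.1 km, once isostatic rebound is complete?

Net drop Δ = e − u = e − e ρ_c/ρ_m = e (ρ_m − ρ_c)/ρ_m.
e = Δ ρ_m/(ρ_m − ρ_c) = 1.1 km × 3.265/0.579 = 6.2 km.

6.2 km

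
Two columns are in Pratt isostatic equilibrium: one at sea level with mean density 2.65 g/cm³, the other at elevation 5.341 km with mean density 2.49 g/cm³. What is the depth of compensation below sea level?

83.1 km

ρ_ref D = ρ (D + h) → D (ρ_ref − ρ) = ρ h.
D = ρ h/(ρ_ref − ρ) = 2.49 × 5.341 km/(2.65 − 2.49) = 83.1 km.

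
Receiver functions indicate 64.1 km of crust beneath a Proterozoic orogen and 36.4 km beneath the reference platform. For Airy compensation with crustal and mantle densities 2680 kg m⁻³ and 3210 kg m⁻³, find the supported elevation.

4.57 km

Excess crust Δ = 64.1 km − 36.4 km = 27.7 km, split between elevation h and root r with h + r = Δ.
Airy balance ρ_c h = (ρ_m − ρ_c) r gives r = h ρ_c/(ρ_m − ρ_c), so h (1 + ρ_c/(ρ_m − ρ_c)) = Δ, i.e. h = Δ (ρ_m − ρ_c)/ρ_m.
h = 27.7 km × 530/3210 = 4.57 km.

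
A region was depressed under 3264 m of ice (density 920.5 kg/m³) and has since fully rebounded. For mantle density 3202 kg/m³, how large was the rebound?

938 m

Removing the load lets mantle flow back in; uplift u satisfies ρ_ice t = ρ_m u.
u = t ρ_ice/ρ_m = 3264 m × 920.5/3202 = 938 m.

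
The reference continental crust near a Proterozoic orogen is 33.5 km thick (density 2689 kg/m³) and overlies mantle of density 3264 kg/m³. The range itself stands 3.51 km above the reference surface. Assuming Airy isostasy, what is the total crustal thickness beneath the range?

Root depth r = h ρ_c / (ρ_m − ρ_c) = 3.51 km × 2689 / 575 = 16.41 km.
Total thickness = T + h + r = 33.5 km + 3.51 km + 16.41 km = 53.4 km.

53.4 km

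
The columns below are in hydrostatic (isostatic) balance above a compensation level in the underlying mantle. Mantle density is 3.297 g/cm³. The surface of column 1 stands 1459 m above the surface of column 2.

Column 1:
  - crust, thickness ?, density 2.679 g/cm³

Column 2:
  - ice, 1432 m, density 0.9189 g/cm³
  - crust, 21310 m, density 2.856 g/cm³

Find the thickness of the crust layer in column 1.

Take the compensation level at the base of the deeper column (depth z_c below the surface of column 1) and equate Σ ρ_i t_i down to z_c; mantle fills any gap and the z_c terms cancel.
Column 1: x×2.679 + (z_c − 0 − x)×3.297
Column 2: 1459×0 + 1432×0.9189 + 21310×2.856 + (z_c − 1459 − 22742)×3.297
The z_c×3.297 term appears on both sides and cancels. Collect the known terms of each column as K = Σ(ρt)_known − 3.297 × (depth of known layers): K_1 = 0 − 3.297×0 = 0; K_2 = 62177.2248 − 3.297×(1459 + 22742) = −17613.4722.
Balance: K_1 − x×(3.297 − 2.679) = K_2, so x = (K_1 − K_2)/(3.297 − 2.679) = 17613.5/0.618 = 28500 m.

28500 m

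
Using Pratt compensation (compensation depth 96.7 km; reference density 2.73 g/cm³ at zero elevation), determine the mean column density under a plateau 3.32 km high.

Pratt balance: ρ_ref D = ρ (D + h).
ρ = ρ_ref D/(D + h) = 2.73 × 96.7 km/(96.7 km + 3.32 km) = 2.64 g/cm³.

2.64 g/cm³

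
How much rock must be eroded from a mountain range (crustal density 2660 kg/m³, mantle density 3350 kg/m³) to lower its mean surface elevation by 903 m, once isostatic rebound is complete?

4380 m

Net drop Δ = e − u = e − e ρ_c/ρ_m = e (ρ_m − ρ_c)/ρ_m.
e = Δ ρ_m/(ρ_m − ρ_c) = 903 m × 3350/690 = 4380 m.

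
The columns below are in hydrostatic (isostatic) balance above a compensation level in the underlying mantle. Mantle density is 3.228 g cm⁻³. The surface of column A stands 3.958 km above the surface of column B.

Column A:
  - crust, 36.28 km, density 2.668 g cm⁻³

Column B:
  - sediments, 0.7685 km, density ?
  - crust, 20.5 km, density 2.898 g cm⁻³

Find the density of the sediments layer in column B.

Take the compensation level at the base of the deeper column (depth z_c below the surface of column A) and equate Σ ρ_i t_i down to z_c; mantle fills any gap and the z_c terms cancel.
Column A: 36.28×2.668 + (z_c − 36.28)×3.228
Column B: 3.958×0 + 0.7685×ρ + 20.5×2.898 + (z_c − 3.958 − 21.2685)×3.228
The z_c×3.228 term appears on both sides and cancels. Collect the known terms of each column as K = Σ(ρt)_known − 3.228 × (depth of known layers): K_A = 96.79504 − 3.228×36.28 = −20.3168; K_B = 59.409 − 3.228×(3.958 + 21.2685) = −22.022142.
Balance: K_A = K_B + 0.7685×ρ, so ρ = (K_A − K_B)/0.7685 = 1.70534/0.7685 = 2.22 g cm⁻³.

2.22 g cm⁻³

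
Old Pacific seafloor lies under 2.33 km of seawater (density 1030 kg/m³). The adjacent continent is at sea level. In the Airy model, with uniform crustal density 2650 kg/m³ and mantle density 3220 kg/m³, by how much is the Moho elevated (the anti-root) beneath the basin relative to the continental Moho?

6.62 km

For local isostatic compensation: replacing crust with seawater at the top is compensated by replacing crust with mantle at the base: d (ρ_c − ρ_w) = a (ρ_m − ρ_c).
a = d (ρ_c − ρ_w)/(ρ_m − ρ_c) = 2.33 km × 1620/570 = 6.62 km.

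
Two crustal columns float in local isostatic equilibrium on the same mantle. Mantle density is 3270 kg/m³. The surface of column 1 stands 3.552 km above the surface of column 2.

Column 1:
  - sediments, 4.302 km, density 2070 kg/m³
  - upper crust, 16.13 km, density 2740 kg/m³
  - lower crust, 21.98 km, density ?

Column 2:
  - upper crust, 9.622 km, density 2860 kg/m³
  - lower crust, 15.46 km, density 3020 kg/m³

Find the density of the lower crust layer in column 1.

Take the compensation level at the base of the deeper column (depth z_c below the surface of column 1) and equate Σ ρ_i t_i down to z_c; mantle fills any gap and the z_c terms cancel.
Column 1: 4.302×2070 + 16.13×2740 + 21.98×ρ + (z_c − 42.412)×3270
Column 2: 3.552×0 + 9.622×2860 + 15.46×3020 + (z_c − 3.552 − 25.082)×3270
The z_c×3270 term appears on both sides and cancels. Collect the known terms of each column as K = Σ(ρt)_known − 3270 × (depth of known layers): K_1 = 53101.34 − 3270×42.412 = −85585.9; K_2 = 74208.12 − 3270×(3.552 + 25.082) = −19425.06.
Balance: K_1 + 21.98×ρ = K_2, so ρ = (K_2 − K_1)/21.98 = 66160.8/21.98 = 3010 kg/m³.

3010 kg/m³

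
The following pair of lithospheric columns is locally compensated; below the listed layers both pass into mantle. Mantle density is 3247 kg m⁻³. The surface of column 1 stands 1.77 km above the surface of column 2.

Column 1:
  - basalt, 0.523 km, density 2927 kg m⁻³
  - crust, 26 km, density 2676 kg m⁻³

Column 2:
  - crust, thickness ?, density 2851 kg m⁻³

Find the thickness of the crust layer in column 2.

23.4 km

Take the compensation level at the base of the deeper column (depth z_c below the surface of column 1) and equate Σ ρ_i t_i down to z_c; mantle fills any gap and the z_c terms cancel.
Column 1: 0.523×2927 + 26×2676 + (z_c − 26.523)×3247
Column 2: 1.77×0 + x×2851 + (z_c − 1.77 − 0 − x)×3247
The z_c×3247 term appears on both sides and cancels. Collect the known terms of each column as K = Σ(ρt)_known − 3247 × (depth of known layers): K_1 = 71106.821 − 3247×26.523 = −15013.36; K_2 = 0 − 3247×(1.77 + 0) = −5747.19.
Balance: K_1 = K_2 − x×(3247 − 2851), so x = (K_2 − K_1)/(3247 − 2851) = 9266.17/396 = 23.4 km.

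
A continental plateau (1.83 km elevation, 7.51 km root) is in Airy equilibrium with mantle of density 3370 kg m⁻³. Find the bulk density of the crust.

2710 kg m⁻³

ρ_c h = (ρ_m − ρ_c) r → ρ_c (h + r) = ρ_m r → ρ_c = ρ_m r / (h + r).
ρ_c = 3370 × 7.51 km / (1.83 km + 7.51 km) = 2710 kg m⁻³.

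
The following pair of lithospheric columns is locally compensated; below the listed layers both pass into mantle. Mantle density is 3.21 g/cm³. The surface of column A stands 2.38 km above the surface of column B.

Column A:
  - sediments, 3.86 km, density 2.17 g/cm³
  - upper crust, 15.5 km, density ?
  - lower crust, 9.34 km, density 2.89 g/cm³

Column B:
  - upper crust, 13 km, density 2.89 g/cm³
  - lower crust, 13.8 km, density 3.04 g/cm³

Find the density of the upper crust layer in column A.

Take the compensation level at the base of the deeper column (depth z_c below the surface of column A) and equate Σ ρ_i t_i down to z_c; mantle fills any gap and the z_c terms cancel.
Column A: 3.86×2.17 + 15.5×ρ + 9.34×2.89 + (z_c − 28.7)×3.21
Column B: 2.38×0 + 13×2.89 + 13.8×3.04 + (z_c − 2.38 − 26.8)×3.21
The z_c×3.21 term appears on both sides and cancels. Collect the known terms of each column as K = Σ(ρt)_known − 3.21 × (depth of known layers): K_A = 35.3688 − 3.21×28.7 = −56.7582; K_B = 79.522 − 3.21×(2.38 + 26.8) = −14.1458.
Balance: K_A + 15.5×ρ = K_B, so ρ = (K_B − K_A)/15.5 = 42.6124/15.5 = 2.75 g/cm³.

2.75 g/cm³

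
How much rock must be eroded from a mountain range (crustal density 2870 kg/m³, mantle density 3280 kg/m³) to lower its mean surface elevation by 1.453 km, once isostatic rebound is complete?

Net drop Δ = e − u = e − e ρ_c/ρ_m = e (ρ_m − ρ_c)/ρ_m.
e = Δ ρ_m/(ρ_m − ρ_c) = 1.453 km × 3280/410 = 11.6 km.

11.6 km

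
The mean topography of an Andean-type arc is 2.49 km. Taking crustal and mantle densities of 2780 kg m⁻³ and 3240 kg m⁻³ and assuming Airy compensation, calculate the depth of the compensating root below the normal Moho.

By Archimedes' principle applied to the lithosphere: the weight of the topography is balanced by the buoyancy of the root, ρ_c h = (ρ_m − ρ_c) r.
r = h · ρ_c / (ρ_m − ρ_c) = 2.49 km × 2780 / (3240 − 2780) = 15 km.

15 km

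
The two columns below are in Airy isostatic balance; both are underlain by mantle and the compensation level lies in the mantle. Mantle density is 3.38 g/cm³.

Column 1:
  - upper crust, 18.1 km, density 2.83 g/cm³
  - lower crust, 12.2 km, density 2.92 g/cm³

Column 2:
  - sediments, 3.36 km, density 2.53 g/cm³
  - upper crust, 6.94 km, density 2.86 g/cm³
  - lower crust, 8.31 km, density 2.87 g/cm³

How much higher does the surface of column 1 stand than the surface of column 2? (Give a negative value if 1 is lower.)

For any compensation level in the mantle, the mantle terms cancel and isostasy reduces to e = (Σt_1 − Σt_2) − (Σ(ρt)_1 − Σ(ρt)_2) / ρ_m.
Σt_1 = 30.3 km; Σt_2 = 18.61 km; Σ(ρt)_1 = 86.847; Σ(ρt)_2 = 52.1989 (in km·g/cm³).
e = (30.3 − 18.61) − (86.847 − 52.1989) / 3.38 = 1.44 km.

1.44 km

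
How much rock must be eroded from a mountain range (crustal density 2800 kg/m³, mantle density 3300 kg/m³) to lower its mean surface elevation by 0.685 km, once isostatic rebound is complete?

4.52 km

Net drop Δ = e − u = e − e ρ_c/ρ_m = e (ρ_m − ρ_c)/ρ_m.
e = Δ ρ_m/(ρ_m − ρ_c) = 0.685 km × 3300/500 = 4.52 km.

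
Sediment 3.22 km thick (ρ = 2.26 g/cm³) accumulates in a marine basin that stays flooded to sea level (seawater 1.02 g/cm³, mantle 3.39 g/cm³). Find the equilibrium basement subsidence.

1.68 km

Submarine loading: the sediment displaces seawater, and the subsidence is in turn flooded, so s (ρ_m − ρ_w) = t (ρ_sed − ρ_w).
s = 3.22 km × (2.26 − 1.02) / (3.39 − 1.02) = 1.68 km.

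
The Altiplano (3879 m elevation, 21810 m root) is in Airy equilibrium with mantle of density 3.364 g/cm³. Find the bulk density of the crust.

ρ_c h = (ρ_m − ρ_c) r → ρ_c (h + r) = ρ_m r → ρ_c = ρ_m r / (h + r).
ρ_c = 3.364 × 21810 m / (3879 m + 21810 m) = 2.86 g/cm³.

2.86 g/cm³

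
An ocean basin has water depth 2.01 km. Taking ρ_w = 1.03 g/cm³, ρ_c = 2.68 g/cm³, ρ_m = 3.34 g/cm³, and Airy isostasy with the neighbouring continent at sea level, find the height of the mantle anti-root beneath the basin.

5.02 km

Balancing pressure at the compensation depth: replacing crust with seawater at the top is compensated by replacing crust with mantle at the base: d (ρ_c − ρ_w) = a (ρ_m − ρ_c).
a = d (ρ_c − ρ_w)/(ρ_m − ρ_c) = 2.01 km × 1.65/0.66 = 5.02 km.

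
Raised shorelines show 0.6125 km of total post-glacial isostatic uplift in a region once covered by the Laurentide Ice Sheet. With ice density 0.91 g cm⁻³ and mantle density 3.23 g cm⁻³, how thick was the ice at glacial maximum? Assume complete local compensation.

2.17 km

u = t ρ_ice/ρ_m → t = u ρ_m/ρ_ice = 0.6125 km × 3.23/0.91 = 2.17 km.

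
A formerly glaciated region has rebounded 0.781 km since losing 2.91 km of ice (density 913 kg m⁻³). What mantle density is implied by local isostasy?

ρ_m = ρ_ice t / u = 913 × 2.91 km/0.781 km = 3400 kg m⁻³.

3400 kg m⁻³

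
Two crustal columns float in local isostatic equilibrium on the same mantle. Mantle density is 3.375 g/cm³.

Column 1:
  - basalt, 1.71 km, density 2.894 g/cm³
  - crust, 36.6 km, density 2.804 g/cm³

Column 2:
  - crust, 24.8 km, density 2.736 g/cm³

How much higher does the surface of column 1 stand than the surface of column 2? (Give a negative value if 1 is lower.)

For any compensation level in the mantle, the mantle terms cancel and isostasy reduces to e = (Σt_1 − Σt_2) − (Σ(ρt)_1 − Σ(ρt)_2) / ρ_m.
Σt_1 = 38.31 km; Σt_2 = 24.8 km; Σ(ρt)_1 = 107.57514; Σ(ρt)_2 = 67.8528 (in km·g/cm³).
e = (38.31 − 24.8) − (107.57514 − 67.8528) / 3.375 = 1.74 km.

1.74 km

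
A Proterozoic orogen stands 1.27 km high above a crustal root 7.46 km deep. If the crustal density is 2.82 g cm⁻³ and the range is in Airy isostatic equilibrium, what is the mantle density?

Airy balance: ρ_c h = (ρ_m − ρ_c) r → ρ_m = ρ_c (1 + h/r).
ρ_m = 2.82 × (1 + 1.27 km/7.46 km) = 3.3 g cm⁻³.

3.3 g cm⁻³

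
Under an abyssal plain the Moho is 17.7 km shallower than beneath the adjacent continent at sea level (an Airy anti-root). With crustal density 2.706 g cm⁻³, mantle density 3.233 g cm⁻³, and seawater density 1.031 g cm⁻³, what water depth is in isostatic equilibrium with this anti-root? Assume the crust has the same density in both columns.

Replacing a thickness d of crust by seawater at the top must be balanced by replacing crust with mantle at the base: d (ρ_c − ρ_w) = a (ρ_m − ρ_c).
d = a (ρ_m − ρ_c)/(ρ_c − ρ_w) = 17.7 km × 0.527/1.675 = 5.57 km.

5.57 km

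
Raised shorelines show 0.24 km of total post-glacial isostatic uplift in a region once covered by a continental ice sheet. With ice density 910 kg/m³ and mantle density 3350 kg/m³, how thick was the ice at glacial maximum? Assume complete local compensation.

0.884 km

u = t ρ_ice/ρ_m → t = u ρ_m/ρ_ice = 0.24 km × 3350/910 = 0.884 km.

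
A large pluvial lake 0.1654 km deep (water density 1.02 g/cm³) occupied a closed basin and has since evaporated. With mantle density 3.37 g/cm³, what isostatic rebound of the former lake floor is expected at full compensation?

u = d ρ_w/ρ_m = 0.1654 km × 1.02/3.37 = 0.0501 km.

0.0501 km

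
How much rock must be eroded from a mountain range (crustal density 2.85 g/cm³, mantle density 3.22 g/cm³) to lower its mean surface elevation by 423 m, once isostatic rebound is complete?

Net drop Δ = e − u = e − e ρ_c/ρ_m = e (ρ_m − ρ_c)/ρ_m.
e = Δ ρ_m/(ρ_m − ρ_c) = 423 m × 3.22/0.37 = 3680 m.

3680 m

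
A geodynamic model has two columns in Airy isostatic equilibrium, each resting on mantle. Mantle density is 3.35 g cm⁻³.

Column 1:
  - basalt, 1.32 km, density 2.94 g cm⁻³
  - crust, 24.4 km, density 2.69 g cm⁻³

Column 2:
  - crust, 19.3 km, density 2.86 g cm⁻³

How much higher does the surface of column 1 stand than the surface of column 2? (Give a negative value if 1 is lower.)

2.15 km

For any compensation level in the mantle, the mantle terms cancel and isostasy reduces to e = (Σt_1 − Σt_2) − (Σ(ρt)_1 − Σ(ρt)_2) / ρ_m.
Σt_1 = 25.72 km; Σt_2 = 19.3 km; Σ(ρt)_1 = 69.5168; Σ(ρt)_2 = 55.198 (in km·g cm⁻³).
e = (25.72 − 19.3) − (69.5168 − 55.198) / 3.35 = 2.15 km.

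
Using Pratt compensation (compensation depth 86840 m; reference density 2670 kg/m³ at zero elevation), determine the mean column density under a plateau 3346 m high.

Pratt balance: ρ_ref D = ρ (D + h).
ρ = ρ_ref D/(D + h) = 2670 × 86840 m/(86840 m + 3346 m) = 2570 kg/m³.

2570 kg/m³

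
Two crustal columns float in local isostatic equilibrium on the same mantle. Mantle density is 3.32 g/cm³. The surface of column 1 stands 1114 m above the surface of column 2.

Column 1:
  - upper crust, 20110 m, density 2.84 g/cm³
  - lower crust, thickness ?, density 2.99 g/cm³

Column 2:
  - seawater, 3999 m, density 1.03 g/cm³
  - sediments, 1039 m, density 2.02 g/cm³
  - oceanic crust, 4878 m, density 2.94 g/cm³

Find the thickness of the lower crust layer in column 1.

19400 m

Take the compensation level at the base of the deeper column (depth z_c below the surface of column 1) and equate Σ ρ_i t_i down to z_c; mantle fills any gap and the z_c terms cancel.
Column 1: 20110×2.84 + x×2.99 + (z_c − 20110 − x)×3.32
Column 2: 1114×0 + 3999×1.03 + 1039×2.02 + 4878×2.94 + (z_c − 1114 − 9916)×3.32
The z_c×3.32 term appears on both sides and cancels. Collect the known terms of each column as K = Σ(ρt)_known − 3.32 × (depth of known layers): K_1 = 57112.4 − 3.32×20110 = −9652.8; K_2 = 20559.07 − 3.32×(1114 + 9916) = −16060.53.
Balance: K_1 − x×(3.32 − 2.99) = K_2, so x = (K_1 − K_2)/(3.32 − 2.99) = 6407.73/0.33 = 19400 m.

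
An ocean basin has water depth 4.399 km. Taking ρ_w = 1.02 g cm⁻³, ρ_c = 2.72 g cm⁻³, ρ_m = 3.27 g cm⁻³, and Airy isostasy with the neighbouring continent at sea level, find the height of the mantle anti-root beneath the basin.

13.6 km

Equating mass per unit area of the two columns: replacing crust with seawater at the top is compensated by replacing crust with mantle at the base: d (ρ_c − ρ_w) = a (ρ_m − ρ_c).
a = d (ρ_c − ρ_w)/(ρ_m − ρ_c) = 4.399 km × 1.7/0.55 = 13.6 km.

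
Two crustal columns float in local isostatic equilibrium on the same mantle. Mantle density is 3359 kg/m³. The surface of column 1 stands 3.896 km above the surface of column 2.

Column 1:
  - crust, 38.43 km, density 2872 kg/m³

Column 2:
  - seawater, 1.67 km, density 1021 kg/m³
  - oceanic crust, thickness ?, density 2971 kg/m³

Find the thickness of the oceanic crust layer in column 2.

4.44 km

Take the compensation level at the base of the deeper column (depth z_c below the surface of column 1) and equate Σ ρ_i t_i down to z_c; mantle fills any gap and the z_c terms cancel.
Column 1: 38.43×2872 + (z_c − 38.43)×3359
Column 2: 3.896×0 + 1.67×1021 + x×2971 + (z_c − 3.896 − 1.67 − x)×3359
The z_c×3359 term appears on both sides and cancels. Collect the known terms of each column as K = Σ(ρt)_known − 3359 × (depth of known layers): K_1 = 110370.96 − 3359×38.43 = −18715.41; K_2 = 1705.07 − 3359×(3.896 + 1.67) = −16991.124.
Balance: K_1 = K_2 − x×(3359 − 2971), so x = (K_2 − K_1)/(3359 − 2971) = 1724.29/388 = 4.44 km.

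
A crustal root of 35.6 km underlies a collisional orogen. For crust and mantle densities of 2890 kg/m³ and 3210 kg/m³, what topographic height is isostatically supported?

In Airy isostatic equilibrium: ρ_c h = (ρ_m − ρ_c) r.
h = r (ρ_m − ρ_c) / ρ_c = 35.6 km × (3210 − 2890) / 2890 = 3.94 km.

3.94 km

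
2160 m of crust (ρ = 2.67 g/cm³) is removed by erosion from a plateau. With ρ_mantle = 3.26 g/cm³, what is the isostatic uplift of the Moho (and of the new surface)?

Unloading: uplift u = e ρ_c/ρ_m = 2160 m × 2.67/3.26 = 1770 m.

1770 m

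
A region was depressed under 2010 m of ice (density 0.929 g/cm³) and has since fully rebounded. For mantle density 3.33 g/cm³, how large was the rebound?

Removing the load lets mantle flow back in; uplift u satisfies ρ_ice t = ρ_m u.
u = t ρ_ice/ρ_m = 2010 m × 0.929/3.33 = 561 m.

561 m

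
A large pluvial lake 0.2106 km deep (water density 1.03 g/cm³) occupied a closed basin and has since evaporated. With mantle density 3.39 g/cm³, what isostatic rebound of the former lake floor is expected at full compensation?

0.064 km

u = d ρ_w/ρ_m = 0.2106 km × 1.03/3.39 = 0.064 km.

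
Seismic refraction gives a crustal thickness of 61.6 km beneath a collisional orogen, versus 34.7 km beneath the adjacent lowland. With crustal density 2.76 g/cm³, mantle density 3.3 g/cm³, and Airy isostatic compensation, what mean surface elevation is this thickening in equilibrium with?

Excess crust Δ = 61.6 km − 34.7 km = 26.9 km, split between elevation h and root r with h + r = Δ.
Airy balance ρ_c h = (ρ_m − ρ_c) r gives r = h ρ_c/(ρ_m − ρ_c), so h (1 + ρ_c/(ρ_m − ρ_c)) = Δ, i.e. h = Δ (ρ_m − ρ_c)/ρ_m.
h = 26.9 km × 0.54/3.3 = 4.4 km.

4.4 km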